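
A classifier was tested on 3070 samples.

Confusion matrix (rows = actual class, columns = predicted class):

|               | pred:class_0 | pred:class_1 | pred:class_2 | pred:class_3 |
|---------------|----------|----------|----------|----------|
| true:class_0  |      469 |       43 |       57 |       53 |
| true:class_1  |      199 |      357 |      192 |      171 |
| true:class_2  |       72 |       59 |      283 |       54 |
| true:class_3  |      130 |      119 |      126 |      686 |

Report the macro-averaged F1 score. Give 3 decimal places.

0.571

Per-class F1 score (2·TP/(2·TP+FP+FN)):
  class_0: TP=469, FP=199+72+130=401, FN=43+57+53=153 → 938/1492 = 0.6287
  class_1: TP=357, FP=43+59+119=221, FN=199+192+171=562 → 714/1497 = 0.4770
  class_2: TP=283, FP=57+192+126=375, FN=72+59+54=185 → 566/1126 = 0.5027
  class_3: TP=686, FP=53+171+54=278, FN=130+119+126=375 → 1372/2025 = 0.6775
Macro-F1 score = mean = (0.6287 + 0.4770 + 0.5027 + 0.6775) / 4 = 0.571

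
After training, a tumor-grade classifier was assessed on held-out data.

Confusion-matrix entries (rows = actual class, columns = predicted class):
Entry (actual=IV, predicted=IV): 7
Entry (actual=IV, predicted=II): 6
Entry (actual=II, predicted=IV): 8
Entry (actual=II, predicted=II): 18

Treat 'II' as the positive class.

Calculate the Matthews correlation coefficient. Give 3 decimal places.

0.224

MCC = (TP·TN − FP·FN) / √((TP+FP)(TP+FN)(TN+FP)(TN+FN))
Numerator = 18·7 − 6·8 = 78
Denominator = √(24·26·13·15) = √121680 = 348.8266
MCC = 78 / 348.8266 = 0.224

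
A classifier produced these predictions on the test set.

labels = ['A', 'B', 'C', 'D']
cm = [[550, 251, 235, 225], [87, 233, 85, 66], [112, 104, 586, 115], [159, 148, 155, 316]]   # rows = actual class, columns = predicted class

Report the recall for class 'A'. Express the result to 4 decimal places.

0.4362

One-vs-rest for 'A': TP = diagonal; FP = other classes predicted 'A'; FN = 'A' predicted as other.
recall = TP/(TP+FN).
A: TP=550, FN=251+235+225=711 → 550/1261 = 0.43616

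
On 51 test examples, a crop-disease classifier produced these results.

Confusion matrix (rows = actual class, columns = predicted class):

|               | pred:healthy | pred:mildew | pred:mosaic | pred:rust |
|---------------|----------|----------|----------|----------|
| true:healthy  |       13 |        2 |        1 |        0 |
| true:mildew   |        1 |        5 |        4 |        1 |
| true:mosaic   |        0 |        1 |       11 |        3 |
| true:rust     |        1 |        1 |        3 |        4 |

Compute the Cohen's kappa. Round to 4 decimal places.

Observed agreement pₒ = trace/N = 33/51 = 0.64706
Expected agreement pₑ = Σ (rowᵢ·colᵢ)/N² = (16·15 + 11·9 + 15·19 + 9·8)/51² = 0.26759
κ = (pₒ − pₑ)/(1 − pₑ) = (0.64706 − 0.26759)/(1 − 0.26759) = 0.5181

0.5181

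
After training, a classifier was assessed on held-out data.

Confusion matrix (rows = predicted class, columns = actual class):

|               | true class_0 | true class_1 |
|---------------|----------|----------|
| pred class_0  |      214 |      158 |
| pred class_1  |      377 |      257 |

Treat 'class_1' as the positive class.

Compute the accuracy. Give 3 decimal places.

Accuracy = (TP+TN)/N = (257+214)/1006 = 0.468

0.468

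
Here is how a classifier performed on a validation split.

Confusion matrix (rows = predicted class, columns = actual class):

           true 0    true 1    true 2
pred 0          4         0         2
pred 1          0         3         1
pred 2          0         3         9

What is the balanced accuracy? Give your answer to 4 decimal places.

0.7500

Balanced accuracy = mean of per-class recall.
  0: recall = 4/4 = 1.00000
  1: recall = 3/6 = 0.50000
  2: recall = 9/12 = 0.75000
Mean = (1.00000 + 0.50000 + 0.75000) / 3 = 0.7500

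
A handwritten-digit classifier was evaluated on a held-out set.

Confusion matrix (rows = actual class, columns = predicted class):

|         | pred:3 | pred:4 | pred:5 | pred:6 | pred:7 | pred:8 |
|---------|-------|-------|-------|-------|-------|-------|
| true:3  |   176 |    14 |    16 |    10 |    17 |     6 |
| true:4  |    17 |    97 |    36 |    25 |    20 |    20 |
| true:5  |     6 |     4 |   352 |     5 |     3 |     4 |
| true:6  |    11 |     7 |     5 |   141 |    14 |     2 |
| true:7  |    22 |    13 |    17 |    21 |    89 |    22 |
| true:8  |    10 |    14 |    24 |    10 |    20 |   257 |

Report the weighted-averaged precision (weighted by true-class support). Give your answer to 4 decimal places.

Per-class precision (TP/(TP+FP)):
  3: TP=176, FP=17+6+11+22+10=66 → 176/242 = 0.72727
  4: TP=97, FP=14+4+7+13+14=52 → 97/149 = 0.65101
  5: TP=352, FP=16+36+5+17+24=98 → 352/450 = 0.78222
  6: TP=141, FP=10+25+5+21+10=71 → 141/212 = 0.66509
  7: TP=89, FP=17+20+3+14+20=74 → 89/163 = 0.54601
  8: TP=257, FP=6+20+4+2+22=54 → 257/311 = 0.82637
Weighted-precision = Σ (supportᵢ/N)·precisionᵢ with N=1527: (239/1527)·0.72727 + (215/1527)·0.65101 + (374/1527)·0.78222 + (180/1527)·0.66509 + (184/1527)·0.54601 + (335/1527)·0.82637 = 0.7226

0.7226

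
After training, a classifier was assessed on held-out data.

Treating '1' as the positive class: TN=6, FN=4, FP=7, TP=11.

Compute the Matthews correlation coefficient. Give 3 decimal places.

MCC = (TP·TN − FP·FN) / √((TP+FP)(TP+FN)(TN+FP)(TN+FN))
Numerator = 11·6 − 7·4 = 38
Denominator = √(18·15·13·10) = √35100 = 187.3499
MCC = 38 / 187.3499 = 0.203

0.203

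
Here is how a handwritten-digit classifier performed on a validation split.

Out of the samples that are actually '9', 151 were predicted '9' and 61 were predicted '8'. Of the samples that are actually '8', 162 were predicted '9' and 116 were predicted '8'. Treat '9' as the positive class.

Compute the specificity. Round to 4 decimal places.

0.4173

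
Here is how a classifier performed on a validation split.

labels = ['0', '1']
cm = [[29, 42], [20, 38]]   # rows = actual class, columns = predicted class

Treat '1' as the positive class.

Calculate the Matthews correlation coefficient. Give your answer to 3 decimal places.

MCC = (TP·TN − FP·FN) / √((TP+FP)(TP+FN)(TN+FP)(TN+FN))
Numerator = 38·29 − 42·20 = 262
Denominator = √(80·58·71·49) = √16142560 = 4017.7805
MCC = 262 / 4017.7805 = 0.065

0.065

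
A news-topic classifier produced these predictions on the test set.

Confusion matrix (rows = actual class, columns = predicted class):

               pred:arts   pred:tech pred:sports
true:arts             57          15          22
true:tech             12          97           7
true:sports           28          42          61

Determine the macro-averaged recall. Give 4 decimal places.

0.6361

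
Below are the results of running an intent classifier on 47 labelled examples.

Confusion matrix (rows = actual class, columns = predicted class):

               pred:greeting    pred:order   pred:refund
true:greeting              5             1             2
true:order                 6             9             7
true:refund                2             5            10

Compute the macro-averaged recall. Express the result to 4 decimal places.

Per-class recall (TP/(TP+FN)):
  greeting: TP=5, FN=1+2=3 → 5/8 = 0.62500
  order: TP=9, FN=6+7=13 → 9/22 = 0.40909
  refund: TP=10, FN=2+5=7 → 10/17 = 0.58824
Macro-recall = mean = (0.62500 + 0.40909 + 0.58824) / 3 = 0.5408

0.5408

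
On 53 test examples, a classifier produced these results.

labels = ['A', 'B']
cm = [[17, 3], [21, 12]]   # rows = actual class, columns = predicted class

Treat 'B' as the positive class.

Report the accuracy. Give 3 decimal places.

Accuracy = (TP+TN)/N = (12+17)/53 = 0.547

0.547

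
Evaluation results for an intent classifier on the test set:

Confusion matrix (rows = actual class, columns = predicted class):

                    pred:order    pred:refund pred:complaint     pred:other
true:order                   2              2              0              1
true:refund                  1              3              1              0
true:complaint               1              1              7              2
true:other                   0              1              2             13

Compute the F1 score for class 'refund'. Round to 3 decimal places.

Take TP from the diagonal, FP from the rest of the 'refund' prediction marginal, FN from the rest of the 'refund' actual marginal.
F1 score = 2·TP/(2·TP+FP+FN).
refund: TP=3, FP=2+1+1=4, FN=1+1+0=2 → 6/12 = 0.5000

0.500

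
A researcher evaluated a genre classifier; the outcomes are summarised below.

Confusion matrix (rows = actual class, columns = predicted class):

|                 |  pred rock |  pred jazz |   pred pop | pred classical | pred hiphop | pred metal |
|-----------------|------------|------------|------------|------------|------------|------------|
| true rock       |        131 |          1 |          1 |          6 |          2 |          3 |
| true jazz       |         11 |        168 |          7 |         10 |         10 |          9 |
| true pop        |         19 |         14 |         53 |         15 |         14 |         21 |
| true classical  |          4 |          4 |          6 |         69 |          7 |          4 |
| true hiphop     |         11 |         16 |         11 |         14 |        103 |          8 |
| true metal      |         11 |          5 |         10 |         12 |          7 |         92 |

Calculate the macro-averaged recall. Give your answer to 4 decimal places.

Per-class recall (TP/(TP+FN)):
  rock: TP=131, FN=1+1+6+2+3=13 → 131/144 = 0.90972
  jazz: TP=168, FN=11+7+10+10+9=47 → 168/215 = 0.78140
  pop: TP=53, FN=19+14+15+14+21=83 → 53/136 = 0.38971
  classical: TP=69, FN=4+4+6+7+4=25 → 69/94 = 0.73404
  hiphop: TP=103, FN=11+16+11+14+8=60 → 103/163 = 0.63190
  metal: TP=92, FN=11+5+10+12+7=45 → 92/137 = 0.67153
Macro-recall = mean = (0.90972 + 0.78140 + 0.38971 + 0.73404 + 0.63190 + 0.67153) / 6 = 0.6864

0.6864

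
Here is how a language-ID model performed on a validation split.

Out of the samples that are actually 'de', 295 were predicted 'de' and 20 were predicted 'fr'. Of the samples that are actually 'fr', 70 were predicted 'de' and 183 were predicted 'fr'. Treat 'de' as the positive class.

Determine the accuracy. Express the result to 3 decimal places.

Accuracy = (TP+TN)/N = (295+183)/568 = 0.842

0.842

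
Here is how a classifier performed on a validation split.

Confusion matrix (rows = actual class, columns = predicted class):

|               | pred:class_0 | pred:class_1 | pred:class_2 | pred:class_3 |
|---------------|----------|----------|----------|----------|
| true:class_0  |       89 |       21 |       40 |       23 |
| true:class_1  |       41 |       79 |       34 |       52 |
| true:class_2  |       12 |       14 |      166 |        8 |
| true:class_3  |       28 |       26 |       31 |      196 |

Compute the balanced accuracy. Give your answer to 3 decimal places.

0.606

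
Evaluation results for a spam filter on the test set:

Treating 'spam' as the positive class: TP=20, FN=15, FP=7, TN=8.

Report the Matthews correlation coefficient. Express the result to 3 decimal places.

MCC = (TP·TN − FP·FN) / √((TP+FP)(TP+FN)(TN+FP)(TN+FN))
Numerator = 20·8 − 7·15 = 55
Denominator = √(27·35·15·23) = √326025 = 570.9860
MCC = 55 / 570.9860 = 0.096

0.096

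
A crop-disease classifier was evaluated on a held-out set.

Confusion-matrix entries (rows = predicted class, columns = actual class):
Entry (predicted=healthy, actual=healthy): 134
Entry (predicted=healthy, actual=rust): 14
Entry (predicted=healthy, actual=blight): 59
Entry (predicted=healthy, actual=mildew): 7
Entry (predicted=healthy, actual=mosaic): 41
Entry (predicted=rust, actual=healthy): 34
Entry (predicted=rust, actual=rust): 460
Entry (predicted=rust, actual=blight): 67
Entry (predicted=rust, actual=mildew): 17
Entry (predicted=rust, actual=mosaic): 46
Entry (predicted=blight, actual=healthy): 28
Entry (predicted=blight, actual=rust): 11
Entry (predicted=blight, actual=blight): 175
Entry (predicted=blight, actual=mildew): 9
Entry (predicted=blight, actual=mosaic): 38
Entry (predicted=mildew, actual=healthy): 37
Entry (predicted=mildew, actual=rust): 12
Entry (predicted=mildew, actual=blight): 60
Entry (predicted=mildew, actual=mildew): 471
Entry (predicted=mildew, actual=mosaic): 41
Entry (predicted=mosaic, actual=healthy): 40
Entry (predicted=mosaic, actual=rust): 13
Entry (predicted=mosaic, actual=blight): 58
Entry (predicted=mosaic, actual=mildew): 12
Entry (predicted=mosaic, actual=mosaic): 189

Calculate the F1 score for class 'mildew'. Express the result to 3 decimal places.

0.828

One-vs-rest for 'mildew': TP = diagonal; FP = other classes predicted 'mildew'; FN = 'mildew' predicted as other.
F1 score = 2·TP/(2·TP+FP+FN).
mildew: TP=471, FP=37+12+60+41=150, FN=7+17+9+12=45 → 942/1137 = 0.8285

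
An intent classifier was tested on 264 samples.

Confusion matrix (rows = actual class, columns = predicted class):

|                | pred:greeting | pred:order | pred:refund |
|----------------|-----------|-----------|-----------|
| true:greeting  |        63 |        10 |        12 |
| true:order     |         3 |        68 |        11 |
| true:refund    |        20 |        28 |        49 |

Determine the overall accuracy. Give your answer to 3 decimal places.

Accuracy = trace / total = (63+68+49=180) / 264 = 180/264 = 0.682

0.682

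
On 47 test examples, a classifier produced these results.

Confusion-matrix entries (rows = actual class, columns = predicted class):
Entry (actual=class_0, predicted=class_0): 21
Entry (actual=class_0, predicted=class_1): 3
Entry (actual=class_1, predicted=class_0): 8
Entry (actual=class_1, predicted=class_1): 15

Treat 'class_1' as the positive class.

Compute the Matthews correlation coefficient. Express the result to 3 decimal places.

0.542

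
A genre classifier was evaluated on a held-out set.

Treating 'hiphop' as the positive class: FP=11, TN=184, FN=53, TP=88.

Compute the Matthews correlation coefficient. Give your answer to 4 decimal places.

0.6145

MCC = (TP·TN − FP·FN) / √((TP+FP)(TP+FN)(TN+FP)(TN+FN))
Numerator = 88·184 − 11·53 = 15609
Denominator = √(99·141·195·237) = √645115185 = 25399.1178
MCC = 15609 / 25399.1178 = 0.6145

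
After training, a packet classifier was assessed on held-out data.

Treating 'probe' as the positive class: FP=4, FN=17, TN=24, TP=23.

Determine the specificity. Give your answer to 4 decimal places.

0.8571

Specificity = TN/(TN+FP) = 24/(24+4) = 0.8571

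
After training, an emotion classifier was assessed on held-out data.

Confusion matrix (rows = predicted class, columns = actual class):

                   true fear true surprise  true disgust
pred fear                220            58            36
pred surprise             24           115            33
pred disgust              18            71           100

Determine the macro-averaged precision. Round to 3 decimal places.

0.633

Per-class precision (TP/(TP+FP)):
  fear: TP=220, FP=58+36=94 → 220/314 = 0.7006
  surprise: TP=115, FP=24+33=57 → 115/172 = 0.6686
  disgust: TP=100, FP=18+71=89 → 100/189 = 0.5291
Macro-precision = mean = (0.7006 + 0.6686 + 0.5291) / 3 = 0.633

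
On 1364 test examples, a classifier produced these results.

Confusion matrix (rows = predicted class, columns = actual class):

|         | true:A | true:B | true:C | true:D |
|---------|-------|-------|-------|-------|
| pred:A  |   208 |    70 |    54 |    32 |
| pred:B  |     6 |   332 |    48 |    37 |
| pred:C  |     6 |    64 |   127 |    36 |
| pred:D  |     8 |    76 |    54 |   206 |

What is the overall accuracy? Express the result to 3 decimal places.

Accuracy = trace / total = (208+332+127+206=873) / 1364 = 873/1364 = 0.640

0.640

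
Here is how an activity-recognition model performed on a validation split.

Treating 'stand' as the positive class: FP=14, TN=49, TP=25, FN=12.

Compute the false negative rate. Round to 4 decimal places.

FNR = FN/(FN+TP) = 12/(12+25) = 0.3243

0.3243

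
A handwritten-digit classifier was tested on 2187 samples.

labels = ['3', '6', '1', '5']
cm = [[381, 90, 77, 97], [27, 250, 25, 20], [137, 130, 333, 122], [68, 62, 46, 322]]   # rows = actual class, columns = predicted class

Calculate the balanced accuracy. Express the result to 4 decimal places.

Balanced accuracy = mean of per-class recall.
  3: recall = 381/645 = 0.59070
  6: recall = 250/322 = 0.77640
  1: recall = 333/722 = 0.46122
  5: recall = 322/498 = 0.64659
Mean = (0.59070 + 0.77640 + 0.46122 + 0.64659) / 4 = 0.6187

0.6187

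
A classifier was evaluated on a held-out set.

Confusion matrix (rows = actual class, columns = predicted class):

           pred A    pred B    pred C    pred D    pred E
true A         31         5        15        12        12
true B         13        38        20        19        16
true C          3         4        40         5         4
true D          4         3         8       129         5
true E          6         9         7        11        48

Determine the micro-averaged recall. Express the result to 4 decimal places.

0.6124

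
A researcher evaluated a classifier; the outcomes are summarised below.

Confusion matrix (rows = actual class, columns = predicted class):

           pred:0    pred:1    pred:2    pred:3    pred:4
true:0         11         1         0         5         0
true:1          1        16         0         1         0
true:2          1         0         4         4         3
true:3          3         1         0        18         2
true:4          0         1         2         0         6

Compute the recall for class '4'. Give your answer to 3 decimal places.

0.667

One-vs-rest for '4': TP = diagonal; FP = other classes predicted '4'; FN = '4' predicted as other.
recall = TP/(TP+FN).
4: TP=6, FN=0+1+2+0=3 → 6/9 = 0.6667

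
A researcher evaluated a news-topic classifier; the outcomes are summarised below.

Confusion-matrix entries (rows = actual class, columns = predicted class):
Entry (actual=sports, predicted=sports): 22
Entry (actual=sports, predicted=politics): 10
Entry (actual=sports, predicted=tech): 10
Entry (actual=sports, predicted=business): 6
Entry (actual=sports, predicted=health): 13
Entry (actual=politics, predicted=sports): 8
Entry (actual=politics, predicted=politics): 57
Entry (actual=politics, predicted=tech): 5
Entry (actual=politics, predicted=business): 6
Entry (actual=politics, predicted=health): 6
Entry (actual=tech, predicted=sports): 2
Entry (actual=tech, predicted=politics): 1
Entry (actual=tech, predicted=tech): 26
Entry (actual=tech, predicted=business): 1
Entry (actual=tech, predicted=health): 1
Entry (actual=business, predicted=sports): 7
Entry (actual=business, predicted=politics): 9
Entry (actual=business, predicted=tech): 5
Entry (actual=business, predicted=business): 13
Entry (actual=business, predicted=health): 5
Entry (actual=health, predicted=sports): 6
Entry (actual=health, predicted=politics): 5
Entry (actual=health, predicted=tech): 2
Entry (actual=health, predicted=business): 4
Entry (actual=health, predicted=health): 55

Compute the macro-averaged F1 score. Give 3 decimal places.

Per-class F1 score (2·TP/(2·TP+FP+FN)):
  sports: TP=22, FP=8+2+7+6=23, FN=10+10+6+13=39 → 44/106 = 0.4151
  politics: TP=57, FP=10+1+9+5=25, FN=8+5+6+6=25 → 114/164 = 0.6951
  tech: TP=26, FP=10+5+5+2=22, FN=2+1+1+1=5 → 52/79 = 0.6582
  business: TP=13, FP=6+6+1+4=17, FN=7+9+5+5=26 → 26/69 = 0.3768
  health: TP=55, FP=13+6+1+5=25, FN=6+5+2+4=17 → 110/152 = 0.7237
Macro-F1 score = mean = (0.4151 + 0.6951 + 0.6582 + 0.3768 + 0.7237) / 5 = 0.574

0.574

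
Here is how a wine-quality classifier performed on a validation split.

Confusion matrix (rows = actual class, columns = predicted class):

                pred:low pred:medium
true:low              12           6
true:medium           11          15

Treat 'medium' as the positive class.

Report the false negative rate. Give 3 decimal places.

FNR = FN/(FN+TP) = 11/(11+15) = 0.423

0.423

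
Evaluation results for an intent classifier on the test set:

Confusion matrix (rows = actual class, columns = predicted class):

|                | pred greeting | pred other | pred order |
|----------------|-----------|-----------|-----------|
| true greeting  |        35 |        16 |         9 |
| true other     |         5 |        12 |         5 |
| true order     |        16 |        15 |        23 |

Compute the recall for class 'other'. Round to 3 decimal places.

0.545

One-vs-rest for 'other': TP = diagonal; FP = other classes predicted 'other'; FN = 'other' predicted as other.
recall = TP/(TP+FN).
other: TP=12, FN=5+5=10 → 12/22 = 0.5455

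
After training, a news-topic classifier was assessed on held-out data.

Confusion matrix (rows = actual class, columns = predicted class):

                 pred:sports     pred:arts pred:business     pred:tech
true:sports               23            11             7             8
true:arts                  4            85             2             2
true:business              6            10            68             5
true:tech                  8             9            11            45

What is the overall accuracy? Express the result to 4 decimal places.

Accuracy = trace / total = (23+85+68+45=221) / 304 = 221/304 = 0.7270

0.7270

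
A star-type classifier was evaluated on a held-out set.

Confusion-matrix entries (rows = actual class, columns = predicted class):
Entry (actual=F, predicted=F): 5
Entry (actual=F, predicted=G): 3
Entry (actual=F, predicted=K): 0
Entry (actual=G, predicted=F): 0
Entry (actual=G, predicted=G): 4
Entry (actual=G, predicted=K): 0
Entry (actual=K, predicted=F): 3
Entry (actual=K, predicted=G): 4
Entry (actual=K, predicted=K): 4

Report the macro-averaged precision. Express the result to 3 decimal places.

0.663

Per-class precision (TP/(TP+FP)):
  F: TP=5, FP=0+3=3 → 5/8 = 0.6250
  G: TP=4, FP=3+4=7 → 4/11 = 0.3636
  K: TP=4, FP=0+0=0 → 4/4 = 1.0000
Macro-precision = mean = (0.6250 + 0.3636 + 1.0000) / 3 = 0.663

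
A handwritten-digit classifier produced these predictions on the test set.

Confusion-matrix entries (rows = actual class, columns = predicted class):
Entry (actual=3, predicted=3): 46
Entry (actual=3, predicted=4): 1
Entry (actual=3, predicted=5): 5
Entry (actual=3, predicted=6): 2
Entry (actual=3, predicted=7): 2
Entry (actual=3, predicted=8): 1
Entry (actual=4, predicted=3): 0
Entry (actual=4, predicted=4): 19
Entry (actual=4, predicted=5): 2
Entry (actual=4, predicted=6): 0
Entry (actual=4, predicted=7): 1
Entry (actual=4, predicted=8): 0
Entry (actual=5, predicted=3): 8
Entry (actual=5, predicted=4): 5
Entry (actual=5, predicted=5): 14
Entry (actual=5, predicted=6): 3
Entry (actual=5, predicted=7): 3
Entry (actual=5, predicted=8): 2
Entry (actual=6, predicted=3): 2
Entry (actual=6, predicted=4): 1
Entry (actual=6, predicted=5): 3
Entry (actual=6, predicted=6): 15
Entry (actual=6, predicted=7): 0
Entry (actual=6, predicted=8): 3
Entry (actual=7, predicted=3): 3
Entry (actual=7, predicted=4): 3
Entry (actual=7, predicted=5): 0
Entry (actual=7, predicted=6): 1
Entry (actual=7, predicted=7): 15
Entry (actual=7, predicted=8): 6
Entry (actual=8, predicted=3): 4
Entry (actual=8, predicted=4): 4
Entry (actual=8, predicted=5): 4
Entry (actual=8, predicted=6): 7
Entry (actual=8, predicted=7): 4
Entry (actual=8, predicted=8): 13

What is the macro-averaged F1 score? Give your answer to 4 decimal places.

0.5785

Per-class F1 score (2·TP/(2·TP+FP+FN)):
  3: TP=46, FP=0+8+2+3+4=17, FN=1+5+2+2+1=11 → 92/120 = 0.76667
  4: TP=19, FP=1+5+1+3+4=14, FN=0+2+0+1+0=3 → 38/55 = 0.69091
  5: TP=14, FP=5+2+3+0+4=14, FN=8+5+3+3+2=21 → 28/63 = 0.44444
  6: TP=15, FP=2+0+3+1+7=13, FN=2+1+3+0+3=9 → 30/52 = 0.57692
  7: TP=15, FP=2+1+3+0+4=10, FN=3+3+0+1+6=13 → 30/53 = 0.56604
  8: TP=13, FP=1+0+2+3+6=12, FN=4+4+4+7+4=23 → 26/61 = 0.42623
Macro-F1 score = mean = (0.76667 + 0.69091 + 0.44444 + 0.57692 + 0.56604 + 0.42623) / 6 = 0.5785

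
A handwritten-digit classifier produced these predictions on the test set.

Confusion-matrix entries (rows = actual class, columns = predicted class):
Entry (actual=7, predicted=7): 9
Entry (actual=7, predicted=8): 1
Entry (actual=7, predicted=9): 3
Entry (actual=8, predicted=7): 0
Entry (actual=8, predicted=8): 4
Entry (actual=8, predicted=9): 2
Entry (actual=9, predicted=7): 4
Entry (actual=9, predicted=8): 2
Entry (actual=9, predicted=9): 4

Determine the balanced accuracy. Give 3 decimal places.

Balanced accuracy = mean of per-class recall.
  7: recall = 9/13 = 0.6923
  8: recall = 4/6 = 0.6667
  9: recall = 4/10 = 0.4000
Mean = (0.6923 + 0.6667 + 0.4000) / 3 = 0.586

0.586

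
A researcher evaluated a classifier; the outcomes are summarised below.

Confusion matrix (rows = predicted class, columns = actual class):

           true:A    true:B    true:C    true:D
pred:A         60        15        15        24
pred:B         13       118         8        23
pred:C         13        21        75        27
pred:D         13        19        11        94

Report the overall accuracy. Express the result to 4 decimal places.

0.6321

Accuracy = trace / total = (60+118+75+94=347) / 549 = 347/549 = 0.6321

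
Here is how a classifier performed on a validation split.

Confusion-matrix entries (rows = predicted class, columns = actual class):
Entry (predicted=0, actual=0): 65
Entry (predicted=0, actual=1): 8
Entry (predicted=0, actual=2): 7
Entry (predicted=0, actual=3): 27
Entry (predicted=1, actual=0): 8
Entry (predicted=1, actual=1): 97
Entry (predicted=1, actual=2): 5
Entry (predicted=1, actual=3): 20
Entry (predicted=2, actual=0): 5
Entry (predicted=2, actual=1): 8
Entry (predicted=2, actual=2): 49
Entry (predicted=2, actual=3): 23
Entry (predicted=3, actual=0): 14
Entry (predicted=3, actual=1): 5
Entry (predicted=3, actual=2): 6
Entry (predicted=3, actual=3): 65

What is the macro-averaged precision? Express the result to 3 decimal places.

Per-class precision (TP/(TP+FP)):
  0: TP=65, FP=8+7+27=42 → 65/107 = 0.6075
  1: TP=97, FP=8+5+20=33 → 97/130 = 0.7462
  2: TP=49, FP=5+8+23=36 → 49/85 = 0.5765
  3: TP=65, FP=14+5+6=25 → 65/90 = 0.7222
Macro-precision = mean = (0.6075 + 0.7462 + 0.5765 + 0.7222) / 4 = 0.663

0.663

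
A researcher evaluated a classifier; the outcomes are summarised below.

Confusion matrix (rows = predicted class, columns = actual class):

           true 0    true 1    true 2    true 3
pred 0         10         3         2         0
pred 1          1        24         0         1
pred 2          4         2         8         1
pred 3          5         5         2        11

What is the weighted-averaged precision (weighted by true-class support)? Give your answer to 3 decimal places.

Per-class precision (TP/(TP+FP)):
  0: TP=10, FP=3+2+0=5 → 10/15 = 0.6667
  1: TP=24, FP=1+0+1=2 → 24/26 = 0.9231
  2: TP=8, FP=4+2+1=7 → 8/15 = 0.5333
  3: TP=11, FP=5+5+2=12 → 11/23 = 0.4783
Weighted-precision = Σ (supportᵢ/N)·precisionᵢ with N=79: (20/79)·0.6667 + (34/79)·0.9231 + (12/79)·0.5333 + (13/79)·0.4783 = 0.726

0.726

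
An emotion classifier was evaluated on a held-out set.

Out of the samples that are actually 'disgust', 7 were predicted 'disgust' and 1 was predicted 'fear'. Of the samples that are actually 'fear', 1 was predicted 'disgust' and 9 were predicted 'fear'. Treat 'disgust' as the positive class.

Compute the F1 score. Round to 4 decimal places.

Precision = TP/(TP+FP) = 7/8 = 0.8750
Recall = TP/(TP+FN) = 7/8 = 0.8750
F1 = 2·TP/(2·TP+FP+FN) = 14/16 = 0.8750

0.8750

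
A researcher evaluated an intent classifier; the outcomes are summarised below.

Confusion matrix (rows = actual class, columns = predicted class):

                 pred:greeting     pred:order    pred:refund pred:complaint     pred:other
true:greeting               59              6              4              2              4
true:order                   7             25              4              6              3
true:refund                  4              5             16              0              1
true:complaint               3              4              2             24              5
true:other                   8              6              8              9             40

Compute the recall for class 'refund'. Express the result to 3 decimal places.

0.615

Take TP from the diagonal, FP from the rest of the 'refund' prediction marginal, FN from the rest of the 'refund' actual marginal.
recall = TP/(TP+FN).
refund: TP=16, FN=4+5+0+1=10 → 16/26 = 0.6154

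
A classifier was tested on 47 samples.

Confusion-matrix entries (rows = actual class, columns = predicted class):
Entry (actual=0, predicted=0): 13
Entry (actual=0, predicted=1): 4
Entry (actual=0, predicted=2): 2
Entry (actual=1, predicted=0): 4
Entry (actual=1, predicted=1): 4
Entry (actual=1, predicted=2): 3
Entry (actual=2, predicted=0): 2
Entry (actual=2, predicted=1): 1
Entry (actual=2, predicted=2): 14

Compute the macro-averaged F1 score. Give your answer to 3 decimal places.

0.621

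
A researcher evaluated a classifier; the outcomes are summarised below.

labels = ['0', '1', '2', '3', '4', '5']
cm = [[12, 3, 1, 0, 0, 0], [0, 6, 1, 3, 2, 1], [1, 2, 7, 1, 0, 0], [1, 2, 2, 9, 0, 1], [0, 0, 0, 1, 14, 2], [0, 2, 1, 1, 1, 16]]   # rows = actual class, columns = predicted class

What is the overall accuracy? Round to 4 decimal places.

Accuracy = trace / total = (12+6+7+9+14+16=64) / 93 = 64/93 = 0.6882

0.6882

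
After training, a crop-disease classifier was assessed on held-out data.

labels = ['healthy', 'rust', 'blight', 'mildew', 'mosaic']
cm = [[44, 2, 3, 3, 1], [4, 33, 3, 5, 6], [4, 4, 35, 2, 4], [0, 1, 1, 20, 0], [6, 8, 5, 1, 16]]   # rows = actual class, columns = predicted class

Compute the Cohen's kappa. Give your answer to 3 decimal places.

0.621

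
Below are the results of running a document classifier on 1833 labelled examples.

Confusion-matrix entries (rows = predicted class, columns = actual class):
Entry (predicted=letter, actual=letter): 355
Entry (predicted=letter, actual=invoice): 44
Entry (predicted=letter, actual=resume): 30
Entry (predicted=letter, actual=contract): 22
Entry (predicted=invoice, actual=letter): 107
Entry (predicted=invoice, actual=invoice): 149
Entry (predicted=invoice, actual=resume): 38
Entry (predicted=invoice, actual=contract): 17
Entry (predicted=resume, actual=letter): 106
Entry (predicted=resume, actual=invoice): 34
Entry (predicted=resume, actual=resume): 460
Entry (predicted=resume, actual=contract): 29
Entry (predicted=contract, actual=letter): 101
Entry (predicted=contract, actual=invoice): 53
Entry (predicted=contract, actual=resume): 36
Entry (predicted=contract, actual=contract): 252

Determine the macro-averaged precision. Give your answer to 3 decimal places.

Per-class precision (TP/(TP+FP)):
  letter: TP=355, FP=44+30+22=96 → 355/451 = 0.7871
  invoice: TP=149, FP=107+38+17=162 → 149/311 = 0.4791
  resume: TP=460, FP=106+34+29=169 → 460/629 = 0.7313
  contract: TP=252, FP=101+53+36=190 → 252/442 = 0.5701
Macro-precision = mean = (0.7871 + 0.4791 + 0.7313 + 0.5701) / 4 = 0.642

0.642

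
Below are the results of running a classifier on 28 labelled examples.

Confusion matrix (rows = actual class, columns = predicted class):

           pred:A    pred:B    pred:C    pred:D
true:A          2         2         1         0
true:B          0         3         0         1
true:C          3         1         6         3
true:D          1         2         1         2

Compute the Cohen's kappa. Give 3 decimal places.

Observed agreement pₒ = trace/N = 13/28 = 0.4643
Expected agreement pₑ = Σ (rowᵢ·colᵢ)/N² = (5·6 + 4·8 + 13·8 + 6·6)/28² = 0.2577
κ = (pₒ − pₑ)/(1 − pₑ) = (0.4643 − 0.2577)/(1 − 0.2577) = 0.278

0.278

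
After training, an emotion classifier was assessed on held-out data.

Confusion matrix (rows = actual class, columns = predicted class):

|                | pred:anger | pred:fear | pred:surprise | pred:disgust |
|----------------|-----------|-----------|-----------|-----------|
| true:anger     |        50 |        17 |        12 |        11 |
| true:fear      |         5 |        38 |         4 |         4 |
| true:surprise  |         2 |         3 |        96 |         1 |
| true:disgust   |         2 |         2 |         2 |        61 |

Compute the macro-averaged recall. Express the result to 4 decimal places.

0.7881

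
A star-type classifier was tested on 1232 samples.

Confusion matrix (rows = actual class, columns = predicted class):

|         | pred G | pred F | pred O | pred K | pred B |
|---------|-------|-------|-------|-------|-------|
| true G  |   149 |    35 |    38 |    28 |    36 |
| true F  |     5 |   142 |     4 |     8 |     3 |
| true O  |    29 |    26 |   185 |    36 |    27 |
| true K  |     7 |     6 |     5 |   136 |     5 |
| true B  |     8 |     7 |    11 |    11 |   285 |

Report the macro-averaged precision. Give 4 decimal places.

0.7186

Per-class precision (TP/(TP+FP)):
  G: TP=149, FP=5+29+7+8=49 → 149/198 = 0.75253
  F: TP=142, FP=35+26+6+7=74 → 142/216 = 0.65741
  O: TP=185, FP=38+4+5+11=58 → 185/243 = 0.76132
  K: TP=136, FP=28+8+36+11=83 → 136/219 = 0.62100
  B: TP=285, FP=36+3+27+5=71 → 285/356 = 0.80056
Macro-precision = mean = (0.75253 + 0.65741 + 0.76132 + 0.62100 + 0.80056) / 5 = 0.7186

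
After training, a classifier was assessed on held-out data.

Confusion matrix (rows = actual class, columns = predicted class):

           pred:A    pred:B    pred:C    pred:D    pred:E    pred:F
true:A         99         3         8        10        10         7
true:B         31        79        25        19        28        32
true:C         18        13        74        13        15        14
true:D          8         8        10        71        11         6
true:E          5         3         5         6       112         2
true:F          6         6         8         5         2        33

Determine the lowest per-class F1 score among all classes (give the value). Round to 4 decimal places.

0.4286

Per-class F1 score (2·TP/(2·TP+FP+FN)):
  A: TP=99, FP=31+18+8+5+6=68, FN=3+8+10+10+7=38 → 198/304 = 0.65132
  B: TP=79, FP=3+13+8+3+6=33, FN=31+25+19+28+32=135 → 158/326 = 0.48466
  C: TP=74, FP=8+25+10+5+8=56, FN=18+13+13+15+14=73 → 148/277 = 0.53430
  D: TP=71, FP=10+19+13+6+5=53, FN=8+8+10+11+6=43 → 142/238 = 0.59664
  E: TP=112, FP=10+28+15+11+2=66, FN=5+3+5+6+2=21 → 224/311 = 0.72026
  F: TP=33, FP=7+32+14+6+2=61, FN=6+6+8+5+2=27 → 66/154 = 0.42857
Lowest is class 'F' with F1 score = 0.4286.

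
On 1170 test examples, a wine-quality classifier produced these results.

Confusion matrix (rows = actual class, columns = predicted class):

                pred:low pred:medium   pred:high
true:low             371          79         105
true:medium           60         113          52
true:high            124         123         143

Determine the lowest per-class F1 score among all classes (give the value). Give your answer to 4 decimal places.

0.4145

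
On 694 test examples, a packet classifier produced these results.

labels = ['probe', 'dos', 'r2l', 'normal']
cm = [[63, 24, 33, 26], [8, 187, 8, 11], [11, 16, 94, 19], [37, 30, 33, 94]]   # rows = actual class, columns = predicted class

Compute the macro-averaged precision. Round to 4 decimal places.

Per-class precision (TP/(TP+FP)):
  probe: TP=63, FP=8+11+37=56 → 63/119 = 0.52941
  dos: TP=187, FP=24+16+30=70 → 187/257 = 0.72763
  r2l: TP=94, FP=33+8+33=74 → 94/168 = 0.55952
  normal: TP=94, FP=26+11+19=56 → 94/150 = 0.62667
Macro-precision = mean = (0.52941 + 0.72763 + 0.55952 + 0.62667) / 4 = 0.6108

0.6108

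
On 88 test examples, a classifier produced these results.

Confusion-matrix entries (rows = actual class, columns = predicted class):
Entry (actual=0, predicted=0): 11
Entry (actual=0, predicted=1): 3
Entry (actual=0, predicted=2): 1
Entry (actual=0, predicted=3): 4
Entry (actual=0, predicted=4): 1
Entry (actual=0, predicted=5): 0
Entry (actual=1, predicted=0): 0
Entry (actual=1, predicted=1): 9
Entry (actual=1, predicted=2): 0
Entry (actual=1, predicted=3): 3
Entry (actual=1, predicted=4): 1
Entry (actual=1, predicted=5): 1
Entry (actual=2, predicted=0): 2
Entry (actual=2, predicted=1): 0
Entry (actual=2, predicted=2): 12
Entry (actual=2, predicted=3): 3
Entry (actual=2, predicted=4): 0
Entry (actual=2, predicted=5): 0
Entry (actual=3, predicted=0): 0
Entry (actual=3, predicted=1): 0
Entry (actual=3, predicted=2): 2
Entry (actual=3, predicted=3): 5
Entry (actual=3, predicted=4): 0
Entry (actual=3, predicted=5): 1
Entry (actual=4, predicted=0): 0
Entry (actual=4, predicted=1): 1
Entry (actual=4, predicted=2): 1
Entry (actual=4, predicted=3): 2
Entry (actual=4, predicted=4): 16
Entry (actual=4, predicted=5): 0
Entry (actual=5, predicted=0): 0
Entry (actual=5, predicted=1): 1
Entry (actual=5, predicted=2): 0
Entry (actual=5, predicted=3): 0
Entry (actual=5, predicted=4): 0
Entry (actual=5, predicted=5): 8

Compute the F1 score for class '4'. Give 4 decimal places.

0.8421

F1 score = 2·TP/(2·TP+FP+FN).
4: TP=16, FP=1+1+0+0+0=2, FN=0+1+1+2+0=4 → 32/38 = 0.84211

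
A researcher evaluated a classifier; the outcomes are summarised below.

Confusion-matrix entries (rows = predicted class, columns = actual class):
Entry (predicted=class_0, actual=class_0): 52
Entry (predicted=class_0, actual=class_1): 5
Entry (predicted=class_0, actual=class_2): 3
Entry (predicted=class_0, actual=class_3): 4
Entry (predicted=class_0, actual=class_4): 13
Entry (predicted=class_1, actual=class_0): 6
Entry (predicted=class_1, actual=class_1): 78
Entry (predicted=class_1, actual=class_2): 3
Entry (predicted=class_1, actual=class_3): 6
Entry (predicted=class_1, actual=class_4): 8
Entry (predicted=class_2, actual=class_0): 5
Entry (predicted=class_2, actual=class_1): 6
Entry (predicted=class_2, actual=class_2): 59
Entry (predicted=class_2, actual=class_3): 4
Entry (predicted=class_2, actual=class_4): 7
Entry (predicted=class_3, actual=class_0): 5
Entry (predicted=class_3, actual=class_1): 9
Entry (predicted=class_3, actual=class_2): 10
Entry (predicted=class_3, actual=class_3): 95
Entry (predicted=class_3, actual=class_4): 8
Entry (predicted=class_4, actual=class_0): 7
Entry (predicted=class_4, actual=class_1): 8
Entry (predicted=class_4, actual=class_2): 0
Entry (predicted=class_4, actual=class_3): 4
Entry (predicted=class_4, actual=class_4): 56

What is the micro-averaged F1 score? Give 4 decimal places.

0.7375

Micro-averaging pools counts across classes: ΣTP=340, ΣFP=121, ΣFN=121.
Micro-F1 score = 2·TP/(2·TP+FP+FN) on pooled counts = 0.7375 (equals overall accuracy in single-label multiclass).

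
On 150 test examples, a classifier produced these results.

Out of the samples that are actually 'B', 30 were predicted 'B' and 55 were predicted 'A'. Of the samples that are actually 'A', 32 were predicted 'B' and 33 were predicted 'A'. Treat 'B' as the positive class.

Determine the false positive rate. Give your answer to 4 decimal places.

0.4923

FPR = FP/(FP+TN) = 32/(32+33) = 0.4923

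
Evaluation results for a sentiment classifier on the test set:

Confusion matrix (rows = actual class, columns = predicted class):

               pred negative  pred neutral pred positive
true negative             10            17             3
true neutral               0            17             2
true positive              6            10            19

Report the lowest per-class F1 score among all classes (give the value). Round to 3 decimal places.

Per-class F1 score (2·TP/(2·TP+FP+FN)):
  negative: TP=10, FP=0+6=6, FN=17+3=20 → 20/46 = 0.4348
  neutral: TP=17, FP=17+10=27, FN=0+2=2 → 34/63 = 0.5397
  positive: TP=19, FP=3+2=5, FN=6+10=16 → 38/59 = 0.6441
Lowest is class 'negative' with F1 score = 0.435.

0.435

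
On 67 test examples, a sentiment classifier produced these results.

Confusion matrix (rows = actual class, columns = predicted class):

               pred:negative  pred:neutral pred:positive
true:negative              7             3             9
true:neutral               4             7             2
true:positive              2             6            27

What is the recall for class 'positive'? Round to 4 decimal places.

Treat 'positive' as positive and all other classes as negative.
recall = TP/(TP+FN).
positive: TP=27, FN=2+6=8 → 27/35 = 0.77143

0.7714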